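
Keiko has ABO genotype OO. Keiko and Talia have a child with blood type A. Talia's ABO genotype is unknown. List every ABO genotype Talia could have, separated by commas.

For each candidate genotype of Talia, check whether crossing it with OO can produce every observed child phenotype.
  AA → possible child types {A} ✓
  AB → possible child types {A, B} ✓
  AO → possible child types {O, A} ✓
  BB → possible child types {B} ✗
  BO → possible child types {O, B} ✗
  OO → possible child types {O} ✗

AA, AB, AO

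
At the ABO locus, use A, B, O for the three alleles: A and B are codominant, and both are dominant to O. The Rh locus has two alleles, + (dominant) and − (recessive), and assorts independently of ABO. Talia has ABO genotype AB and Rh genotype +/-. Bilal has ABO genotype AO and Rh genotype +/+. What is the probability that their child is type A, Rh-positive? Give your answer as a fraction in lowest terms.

1/2

ABO cross AB × AO → offspring phenotypes: 1/2 A, 1/4 B, 1/4 AB.
Rh cross +/- × +/+ → 1 Rh+.
Independent loci: P(type A, Rh-positive) = 1/2 × 1 = 1/2.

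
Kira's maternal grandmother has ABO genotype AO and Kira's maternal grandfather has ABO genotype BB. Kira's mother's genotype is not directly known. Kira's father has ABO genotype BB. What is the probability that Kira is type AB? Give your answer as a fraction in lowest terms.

1/4

Kira's mother's ABO genotype from AO × BB: 1/2 AB, 1/2 BO.
Crossing each possibility with the father BB and summing P(type AB): 1/2·1/2 + 1/2·0 = 1/4.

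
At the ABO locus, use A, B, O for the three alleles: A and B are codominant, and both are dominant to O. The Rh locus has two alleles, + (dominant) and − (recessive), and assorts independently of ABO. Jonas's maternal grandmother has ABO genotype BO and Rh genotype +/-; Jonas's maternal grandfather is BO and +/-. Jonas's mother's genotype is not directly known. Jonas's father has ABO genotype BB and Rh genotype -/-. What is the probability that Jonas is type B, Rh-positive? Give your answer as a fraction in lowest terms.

Jonas's mother's ABO genotype from BO × BO: 1/4 BB, 1/2 BO, 1/4 OO.
Crossing each possibility with the father BB and summing P(type B): 1/4·1 + 1/2·1 + 1/4·1 = 1.
Similarly for Rh via the mother's Rh distribution: P(Rh+) = 1/2.
Independent loci: 1 × 1/2 = 1/2.

1/2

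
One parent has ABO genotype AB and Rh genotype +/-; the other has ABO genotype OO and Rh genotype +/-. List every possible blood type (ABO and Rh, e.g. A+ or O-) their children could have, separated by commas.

Gametes from AB × OO give offspring ABO genotypes AO, BO, i.e. phenotypes A, B.
Rh cross +/- × +/- → phenotypes Rh+, Rh-.
Combining independently: A+, A-, B+, B-.

A+, A-, B+, B-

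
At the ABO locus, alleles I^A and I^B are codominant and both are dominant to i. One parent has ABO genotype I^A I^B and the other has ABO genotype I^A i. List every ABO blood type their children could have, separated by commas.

A, B, AB

Gametes from I^A I^B × I^A i give offspring ABO genotypes I^A I^A, I^A I^B, I^A i, I^B i, i.e. phenotypes A, B, AB.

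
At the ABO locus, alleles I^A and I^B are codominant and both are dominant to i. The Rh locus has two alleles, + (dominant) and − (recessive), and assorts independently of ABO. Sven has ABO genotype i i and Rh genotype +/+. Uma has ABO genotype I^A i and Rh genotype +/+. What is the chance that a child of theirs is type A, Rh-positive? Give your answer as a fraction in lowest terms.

1/2

ABO cross i i × I^A i → offspring phenotypes: 1/2 O, 1/2 A.
Rh cross +/+ × +/+ → 1 Rh+.
Independent loci: P(type A, Rh-positive) = 1/2 × 1 = 1/2.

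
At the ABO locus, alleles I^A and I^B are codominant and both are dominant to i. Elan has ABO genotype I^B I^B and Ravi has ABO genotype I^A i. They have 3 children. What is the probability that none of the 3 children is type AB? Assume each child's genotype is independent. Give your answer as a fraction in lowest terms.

1/8

ABO cross I^B I^B × I^A i → 1/2 B, 1/2 AB.
So P(type AB) = 1/2 per child.
P(not type AB) = 1/2 for one child; (1/2)^3 = 1/8.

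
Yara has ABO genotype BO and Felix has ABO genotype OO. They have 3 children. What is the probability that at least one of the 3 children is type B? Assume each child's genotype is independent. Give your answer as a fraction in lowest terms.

ABO cross BO × OO → 1/2 O, 1/2 B.
So P(type B) = 1/2 per child.
P(none) = (1/2)^3 = 1/8; P(at least one) = 1 − 1/8 = 7/8.

7/8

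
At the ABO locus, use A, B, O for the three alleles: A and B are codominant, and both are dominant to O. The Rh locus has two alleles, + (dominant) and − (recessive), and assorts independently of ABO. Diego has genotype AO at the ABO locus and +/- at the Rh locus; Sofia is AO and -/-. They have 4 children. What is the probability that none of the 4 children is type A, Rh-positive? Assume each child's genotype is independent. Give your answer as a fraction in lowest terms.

625/4096

ABO cross AO × AO → 1/4 O, 3/4 A.
Rh cross +/- × -/- → 1/2 Rh+, 1/2 Rh-; so P(type A, Rh-positive) = 3/4 × 1/2 = 3/8 per child.
P(not type A, Rh-positive) = 5/8 for one child; (5/8)^4 = 625/4096.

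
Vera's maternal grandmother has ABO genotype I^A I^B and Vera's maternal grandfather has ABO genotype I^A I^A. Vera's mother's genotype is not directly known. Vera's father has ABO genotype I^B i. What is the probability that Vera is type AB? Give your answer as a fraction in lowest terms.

Vera's mother's ABO genotype from I^A I^B × I^A I^A: 1/2 I^A I^A, 1/2 I^A I^B.
Crossing each possibility with the father I^B i and summing P(type AB): 1/2·1/2 + 1/2·1/4 = 3/8.

3/8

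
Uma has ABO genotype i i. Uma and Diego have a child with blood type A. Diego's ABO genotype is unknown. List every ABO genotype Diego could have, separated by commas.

I^A I^A, I^A I^B, I^A i

For each candidate genotype of Diego, check whether crossing it with i i can produce every observed child phenotype.
  I^A I^A → possible child types {A} ✓
  I^A I^B → possible child types {A, B} ✓
  I^A i → possible child types {O, A} ✓
  I^B I^B → possible child types {B} ✗
  I^B i → possible child types {O, B} ✗
  i i → possible child types {O} ✗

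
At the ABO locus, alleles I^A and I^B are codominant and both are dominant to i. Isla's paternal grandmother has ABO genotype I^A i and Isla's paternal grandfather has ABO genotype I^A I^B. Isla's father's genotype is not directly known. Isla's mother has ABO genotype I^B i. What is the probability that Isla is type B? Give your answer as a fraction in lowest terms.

3/8

Isla's father's ABO genotype from I^A i × I^A I^B: 1/4 I^A I^A, 1/4 I^A I^B, 1/4 I^A i, 1/4 I^B i.
Crossing each possibility with the mother I^B i and summing P(type B): 1/4·0 + 1/4·1/2 + 1/4·1/4 + 1/4·3/4 = 3/8.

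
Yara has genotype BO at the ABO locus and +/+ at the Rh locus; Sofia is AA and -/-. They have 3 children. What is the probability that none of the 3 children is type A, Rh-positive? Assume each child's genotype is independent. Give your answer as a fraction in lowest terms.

1/8

ABO cross BO × AA → 1/2 A, 1/2 AB.
Rh cross +/+ × -/- → 1 Rh+; so P(type A, Rh-positive) = 1/2 × 1 = 1/2 per child.
P(not type A, Rh-positive) = 1/2 for one child; (1/2)^3 = 1/8.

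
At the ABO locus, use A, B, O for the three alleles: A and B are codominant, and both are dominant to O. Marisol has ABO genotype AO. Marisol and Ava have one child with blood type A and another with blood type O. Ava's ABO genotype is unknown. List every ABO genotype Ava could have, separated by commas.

For each candidate genotype of Ava, check whether crossing it with AO can produce every observed child phenotype.
  AA → possible child types {A} ✗
  AB → possible child types {A, B, AB} ✗
  AO → possible child types {O, A} ✓
  BB → possible child types {B, AB} ✗
  BO → possible child types {O, A, B, AB} ✓
  OO → possible child types {O, A} ✓

AO, BO, OO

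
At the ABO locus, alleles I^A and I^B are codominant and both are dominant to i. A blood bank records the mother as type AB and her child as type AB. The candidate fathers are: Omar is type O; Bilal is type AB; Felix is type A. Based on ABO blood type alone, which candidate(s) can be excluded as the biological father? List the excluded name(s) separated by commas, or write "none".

Omar

A candidate is excluded only if no genotype consistent with his phenotype could produce a type AB child with a type AB mother.
Omar (type O): no genotype consistent with that phenotype can produce a type-AB child with a type-AB mother.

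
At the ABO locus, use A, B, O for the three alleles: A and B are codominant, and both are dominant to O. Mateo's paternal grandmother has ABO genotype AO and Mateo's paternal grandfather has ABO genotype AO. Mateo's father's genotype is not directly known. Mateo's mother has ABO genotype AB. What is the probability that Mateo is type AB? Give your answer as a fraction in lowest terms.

Mateo's father's ABO genotype from AO × AO: 1/4 AA, 1/2 AO, 1/4 OO.
Crossing each possibility with the mother AB and summing P(type AB): 1/4·1/2 + 1/2·1/4 + 1/4·0 = 1/4.

1/4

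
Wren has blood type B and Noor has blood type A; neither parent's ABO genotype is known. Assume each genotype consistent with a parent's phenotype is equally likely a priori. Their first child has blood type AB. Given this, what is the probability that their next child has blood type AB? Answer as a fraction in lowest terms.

Possible genotypes: Wren ∈ {I^B I^B, I^B i}; Noor ∈ {I^A I^A, I^A i}.
Weight each parental genotype pair by prior × P(type-AB child):
  I^B I^B × I^A I^A: posterior weight 4/9; P(next child type AB) = 1.
  I^B I^B × I^A i: posterior weight 2/9; P(next child type AB) = 1/2.
  I^B i × I^A I^A: posterior weight 2/9; P(next child type AB) = 1/2.
  I^B i × I^A i: posterior weight 1/9; P(next child type AB) = 1/4.
Weighted sum = 25/36.

25/36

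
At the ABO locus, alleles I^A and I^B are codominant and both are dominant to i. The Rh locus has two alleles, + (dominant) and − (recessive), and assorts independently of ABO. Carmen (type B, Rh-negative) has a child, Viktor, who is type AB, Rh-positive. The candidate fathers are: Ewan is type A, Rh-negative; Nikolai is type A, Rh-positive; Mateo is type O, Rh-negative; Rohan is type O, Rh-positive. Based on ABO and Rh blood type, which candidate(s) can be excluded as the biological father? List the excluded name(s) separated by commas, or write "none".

Ewan, Mateo, Rohan

A candidate is excluded only if no genotype consistent with his phenotype could produce a type AB, Rh-positive child with a type B, Rh-negative mother.
Ewan (type A, Rh-): no genotype consistent with that phenotype can produce a type-AB Rh+ child with a type-B mother.
Mateo (type O, Rh-): no genotype consistent with that phenotype can produce a type-AB Rh+ child with a type-B mother.
Rohan (type O, Rh+): no genotype consistent with that phenotype can produce a type-AB Rh+ child with a type-B mother.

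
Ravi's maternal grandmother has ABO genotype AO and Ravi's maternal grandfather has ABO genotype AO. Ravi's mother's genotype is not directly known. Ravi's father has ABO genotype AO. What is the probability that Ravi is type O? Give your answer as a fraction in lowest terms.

1/4

Ravi's mother's ABO genotype from AO × AO: 1/4 AA, 1/2 AO, 1/4 OO.
Crossing each possibility with the father AO and summing P(type O): 1/4·0 + 1/2·1/4 + 1/4·1/2 = 1/4.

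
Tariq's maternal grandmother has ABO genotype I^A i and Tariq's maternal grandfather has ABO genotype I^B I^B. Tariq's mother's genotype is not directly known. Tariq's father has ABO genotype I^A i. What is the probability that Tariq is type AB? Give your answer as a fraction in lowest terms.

Tariq's mother's ABO genotype from I^A i × I^B I^B: 1/2 I^A I^B, 1/2 I^B i.
Crossing each possibility with the father I^A i and summing P(type AB): 1/2·1/4 + 1/2·1/4 = 1/4.

1/4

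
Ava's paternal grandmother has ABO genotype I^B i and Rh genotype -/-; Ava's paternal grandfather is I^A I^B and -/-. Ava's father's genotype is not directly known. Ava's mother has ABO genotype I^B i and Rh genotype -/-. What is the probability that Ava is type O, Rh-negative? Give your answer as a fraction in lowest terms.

Ava's father's ABO genotype from I^B i × I^A I^B: 1/4 I^A I^B, 1/4 I^A i, 1/4 I^B I^B, 1/4 I^B i.
Crossing each possibility with the mother I^B i and summing P(type O): 1/4·0 + 1/4·1/4 + 1/4·0 + 1/4·1/4 = 1/8.
Similarly for Rh via the father's Rh distribution: P(Rh-) = 1.
Independent loci: 1/8 × 1 = 1/8.

1/8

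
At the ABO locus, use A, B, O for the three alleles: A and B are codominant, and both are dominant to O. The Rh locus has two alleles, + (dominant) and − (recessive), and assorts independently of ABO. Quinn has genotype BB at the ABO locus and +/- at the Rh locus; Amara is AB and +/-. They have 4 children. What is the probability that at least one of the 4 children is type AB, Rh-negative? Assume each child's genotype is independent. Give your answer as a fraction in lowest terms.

ABO cross BB × AB → 1/2 B, 1/2 AB.
Rh cross +/- × +/- → 3/4 Rh+, 1/4 Rh-; so P(type AB, Rh-negative) = 1/2 × 1/4 = 1/8 per child.
P(none) = (7/8)^4 = 2401/4096; P(at least one) = 1 − 2401/4096 = 1695/4096.

1695/4096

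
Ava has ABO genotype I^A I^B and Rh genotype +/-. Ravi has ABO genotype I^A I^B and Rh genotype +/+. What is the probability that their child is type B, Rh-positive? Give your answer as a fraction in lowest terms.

ABO cross I^A I^B × I^A I^B → offspring phenotypes: 1/4 A, 1/4 B, 1/2 AB.
Rh cross +/- × +/+ → 1 Rh+.
Independent loci: P(type B, Rh-positive) = 1/4 × 1 = 1/4.

1/4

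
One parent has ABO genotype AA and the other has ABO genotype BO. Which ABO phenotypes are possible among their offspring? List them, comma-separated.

Gametes from AA × BO give offspring ABO genotypes AB, AO, i.e. phenotypes A, AB.

A, AB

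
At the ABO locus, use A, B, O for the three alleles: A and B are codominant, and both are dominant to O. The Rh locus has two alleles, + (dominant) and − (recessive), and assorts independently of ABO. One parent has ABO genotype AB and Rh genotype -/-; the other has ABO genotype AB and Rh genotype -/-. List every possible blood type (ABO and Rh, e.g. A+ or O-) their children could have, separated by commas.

Gametes from AB × AB give offspring ABO genotypes AA, AB, BB, i.e. phenotypes A, B, AB.
Rh cross -/- × -/- → phenotypes Rh-.
Combining independently: A-, B-, AB-.

A-, B-, AB-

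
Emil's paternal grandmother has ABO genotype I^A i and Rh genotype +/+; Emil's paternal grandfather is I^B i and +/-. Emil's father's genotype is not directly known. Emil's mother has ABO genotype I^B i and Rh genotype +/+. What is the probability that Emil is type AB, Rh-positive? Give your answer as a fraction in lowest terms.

Emil's father's ABO genotype from I^A i × I^B i: 1/4 I^A I^B, 1/4 I^A i, 1/4 I^B i, 1/4 i i.
Crossing each possibility with the mother I^B i and summing P(type AB): 1/4·1/4 + 1/4·1/4 + 1/4·0 + 1/4·0 = 1/8.
Similarly for Rh via the father's Rh distribution: P(Rh+) = 1.
Independent loci: 1/8 × 1 = 1/8.

1/8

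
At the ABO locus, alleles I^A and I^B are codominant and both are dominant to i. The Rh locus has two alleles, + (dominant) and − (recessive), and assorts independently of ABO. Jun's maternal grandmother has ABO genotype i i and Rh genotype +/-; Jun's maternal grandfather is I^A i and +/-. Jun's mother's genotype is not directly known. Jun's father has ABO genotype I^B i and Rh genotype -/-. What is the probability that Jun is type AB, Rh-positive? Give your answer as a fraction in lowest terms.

Jun's mother's ABO genotype from i i × I^A i: 1/2 I^A i, 1/2 i i.
Crossing each possibility with the father I^B i and summing P(type AB): 1/2·1/4 + 1/2·0 = 1/8.
Similarly for Rh via the mother's Rh distribution: P(Rh+) = 1/2.
Independent loci: 1/8 × 1/2 = 1/16.

1/16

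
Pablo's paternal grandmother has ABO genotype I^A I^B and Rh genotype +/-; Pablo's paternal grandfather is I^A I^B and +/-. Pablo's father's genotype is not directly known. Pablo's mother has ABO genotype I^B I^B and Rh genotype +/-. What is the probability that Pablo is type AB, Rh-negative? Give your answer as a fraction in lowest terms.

1/8

Pablo's father's ABO genotype from I^A I^B × I^A I^B: 1/4 I^A I^A, 1/2 I^A I^B, 1/4 I^B I^B.
Crossing each possibility with the mother I^B I^B and summing P(type AB): 1/4·1 + 1/2·1/2 + 1/4·0 = 1/2.
Similarly for Rh via the father's Rh distribution: P(Rh-) = 1/4.
Independent loci: 1/2 × 1/4 = 1/8.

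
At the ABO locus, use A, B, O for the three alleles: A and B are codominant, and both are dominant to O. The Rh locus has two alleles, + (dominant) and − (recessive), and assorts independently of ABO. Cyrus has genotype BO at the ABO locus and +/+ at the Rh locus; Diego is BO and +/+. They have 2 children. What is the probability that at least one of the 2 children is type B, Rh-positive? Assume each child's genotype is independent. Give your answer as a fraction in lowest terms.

ABO cross BO × BO → 1/4 O, 3/4 B.
Rh cross +/+ × +/+ → 1 Rh+; so P(type B, Rh-positive) = 3/4 × 1 = 3/4 per child.
P(none) = (1/4)^2 = 1/16; P(at least one) = 1 − 1/16 = 15/16.

15/16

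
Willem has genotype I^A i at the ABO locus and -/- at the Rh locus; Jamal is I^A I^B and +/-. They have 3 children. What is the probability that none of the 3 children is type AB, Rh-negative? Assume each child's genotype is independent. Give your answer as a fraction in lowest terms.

343/512

ABO cross I^A i × I^A I^B → 1/2 A, 1/4 B, 1/4 AB.
Rh cross -/- × +/- → 1/2 Rh+, 1/2 Rh-; so P(type AB, Rh-negative) = 1/4 × 1/2 = 1/8 per child.
P(not type AB, Rh-negative) = 7/8 for one child; (7/8)^3 = 343/512.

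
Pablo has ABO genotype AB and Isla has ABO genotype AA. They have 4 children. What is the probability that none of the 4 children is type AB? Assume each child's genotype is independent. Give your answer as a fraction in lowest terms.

1/16

ABO cross AB × AA → 1/2 A, 1/2 AB.
So P(type AB) = 1/2 per child.
P(not type AB) = 1/2 for one child; (1/2)^4 = 1/16.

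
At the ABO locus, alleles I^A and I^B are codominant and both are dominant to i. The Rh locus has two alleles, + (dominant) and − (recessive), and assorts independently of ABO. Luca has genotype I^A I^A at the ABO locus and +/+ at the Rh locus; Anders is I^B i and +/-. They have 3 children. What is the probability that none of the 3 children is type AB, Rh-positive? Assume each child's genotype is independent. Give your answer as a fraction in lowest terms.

ABO cross I^A I^A × I^B i → 1/2 A, 1/2 AB.
Rh cross +/+ × +/- → 1 Rh+; so P(type AB, Rh-positive) = 1/2 × 1 = 1/2 per child.
P(not type AB, Rh-positive) = 1/2 for one child; (1/2)^3 = 1/8.

1/8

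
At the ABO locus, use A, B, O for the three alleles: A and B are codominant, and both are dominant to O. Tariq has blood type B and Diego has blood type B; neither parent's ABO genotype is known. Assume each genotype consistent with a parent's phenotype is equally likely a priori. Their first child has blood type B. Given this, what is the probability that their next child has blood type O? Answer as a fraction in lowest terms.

Possible genotypes: Tariq ∈ {BB, BO}; Diego ∈ {BB, BO}.
Weight each parental genotype pair by prior × P(type-B child):
  BB × BB: posterior weight 4/15; P(next child type O) = 0.
  BB × BO: posterior weight 4/15; P(next child type O) = 0.
  BO × BB: posterior weight 4/15; P(next child type O) = 0.
  BO × BO: posterior weight 1/5; P(next child type O) = 1/4.
Weighted sum = 1/20.

1/20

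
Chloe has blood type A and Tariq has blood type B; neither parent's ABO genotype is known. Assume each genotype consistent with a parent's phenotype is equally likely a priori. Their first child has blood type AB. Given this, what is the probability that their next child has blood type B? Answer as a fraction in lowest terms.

5/36

Possible genotypes: Chloe ∈ {AA, AO}; Tariq ∈ {BB, BO}.
Weight each parental genotype pair by prior × P(type-AB child):
  AA × BB: posterior weight 4/9; P(next child type B) = 0.
  AA × BO: posterior weight 2/9; P(next child type B) = 0.
  AO × BB: posterior weight 2/9; P(next child type B) = 1/2.
  AO × BO: posterior weight 1/9; P(next child type B) = 1/4.
Weighted sum = 5/36.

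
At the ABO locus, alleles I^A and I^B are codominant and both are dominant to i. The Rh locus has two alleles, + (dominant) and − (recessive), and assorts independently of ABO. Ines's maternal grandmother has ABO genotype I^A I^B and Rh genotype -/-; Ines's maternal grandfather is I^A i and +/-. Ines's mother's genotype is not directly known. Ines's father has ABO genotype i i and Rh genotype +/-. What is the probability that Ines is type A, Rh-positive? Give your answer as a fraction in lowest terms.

Ines's mother's ABO genotype from I^A I^B × I^A i: 1/4 I^A I^A, 1/4 I^A I^B, 1/4 I^A i, 1/4 I^B i.
Crossing each possibility with the father i i and summing P(type A): 1/4·1 + 1/4·1/2 + 1/4·1/2 + 1/4·0 = 1/2.
Similarly for Rh via the mother's Rh distribution: P(Rh+) = 5/8.
Independent loci: 1/2 × 5/8 = 5/16.

5/16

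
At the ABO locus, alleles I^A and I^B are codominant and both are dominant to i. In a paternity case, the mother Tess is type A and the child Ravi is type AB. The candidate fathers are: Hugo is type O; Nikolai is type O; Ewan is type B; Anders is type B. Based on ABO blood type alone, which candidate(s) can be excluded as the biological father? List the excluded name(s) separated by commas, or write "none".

A candidate is excluded only if no genotype consistent with his phenotype could produce a type AB child with a type A mother.
Hugo (type O): no genotype consistent with that phenotype can produce a type-AB child with a type-A mother.
Nikolai (type O): no genotype consistent with that phenotype can produce a type-AB child with a type-A mother.

Hugo, Nikolai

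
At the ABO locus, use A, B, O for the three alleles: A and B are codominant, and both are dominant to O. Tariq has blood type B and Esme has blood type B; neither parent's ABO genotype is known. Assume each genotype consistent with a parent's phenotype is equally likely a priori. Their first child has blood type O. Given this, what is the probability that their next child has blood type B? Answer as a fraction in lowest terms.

Possible genotypes: Tariq ∈ {BB, BO}; Esme ∈ {BB, BO}.
Weight each parental genotype pair by prior × P(type-O child):
  BO × BO: posterior weight 1; P(next child type B) = 3/4.
Weighted sum = 3/4.

3/4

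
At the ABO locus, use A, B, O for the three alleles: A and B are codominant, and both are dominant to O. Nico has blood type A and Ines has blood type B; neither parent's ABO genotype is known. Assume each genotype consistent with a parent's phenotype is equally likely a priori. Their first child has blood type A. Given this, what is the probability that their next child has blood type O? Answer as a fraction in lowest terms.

1/12

Possible genotypes: Nico ∈ {AA, AO}; Ines ∈ {BB, BO}.
Weight each parental genotype pair by prior × P(type-A child):
  AA × BO: posterior weight 2/3; P(next child type O) = 0.
  AO × BO: posterior weight 1/3; P(next child type O) = 1/4.
Weighted sum = 1/12.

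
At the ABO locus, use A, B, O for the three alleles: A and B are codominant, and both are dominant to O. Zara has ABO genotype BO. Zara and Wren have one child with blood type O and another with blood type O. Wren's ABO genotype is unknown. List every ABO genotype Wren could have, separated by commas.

AO, BO, OO

For each candidate genotype of Wren, check whether crossing it with BO can produce every observed child phenotype.
  AA → possible child types {A, AB} ✗
  AB → possible child types {A, B, AB} ✗
  AO → possible child types {O, A, B, AB} ✓
  BB → possible child types {B} ✗
  BO → possible child types {O, B} ✓
  OO → possible child types {O, B} ✓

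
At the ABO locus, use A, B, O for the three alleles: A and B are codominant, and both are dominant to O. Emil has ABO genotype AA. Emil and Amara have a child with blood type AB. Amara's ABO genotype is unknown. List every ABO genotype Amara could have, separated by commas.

AB, BB, BO

For each candidate genotype of Amara, check whether crossing it with AA can produce every observed child phenotype.
  AA → possible child types {A} ✗
  AB → possible child types {A, AB} ✓
  AO → possible child types {A} ✗
  BB → possible child types {AB} ✓
  BO → possible child types {A, AB} ✓
  OO → possible child types {A} ✗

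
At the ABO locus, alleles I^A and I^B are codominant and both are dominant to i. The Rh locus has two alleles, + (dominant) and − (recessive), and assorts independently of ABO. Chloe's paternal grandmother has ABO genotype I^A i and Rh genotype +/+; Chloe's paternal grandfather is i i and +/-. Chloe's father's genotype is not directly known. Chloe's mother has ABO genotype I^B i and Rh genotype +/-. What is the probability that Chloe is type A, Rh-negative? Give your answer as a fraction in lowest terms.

Chloe's father's ABO genotype from I^A i × i i: 1/2 I^A i, 1/2 i i.
Crossing each possibility with the mother I^B i and summing P(type A): 1/2·1/4 + 1/2·0 = 1/8.
Similarly for Rh via the father's Rh distribution: P(Rh-) = 1/8.
Independent loci: 1/8 × 1/8 = 1/64.

1/64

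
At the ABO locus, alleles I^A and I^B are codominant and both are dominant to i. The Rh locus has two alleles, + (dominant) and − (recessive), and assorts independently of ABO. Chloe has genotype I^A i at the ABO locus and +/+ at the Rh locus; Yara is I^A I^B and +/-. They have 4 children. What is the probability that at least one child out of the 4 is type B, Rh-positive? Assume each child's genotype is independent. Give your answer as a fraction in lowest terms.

ABO cross I^A i × I^A I^B → 1/2 A, 1/4 B, 1/4 AB.
Rh cross +/+ × +/- → 1 Rh+; so P(type B, Rh-positive) = 1/4 × 1 = 1/4 per child.
P(none) = (3/4)^4 = 81/256; P(at least one) = 1 − 81/256 = 175/256.

175/256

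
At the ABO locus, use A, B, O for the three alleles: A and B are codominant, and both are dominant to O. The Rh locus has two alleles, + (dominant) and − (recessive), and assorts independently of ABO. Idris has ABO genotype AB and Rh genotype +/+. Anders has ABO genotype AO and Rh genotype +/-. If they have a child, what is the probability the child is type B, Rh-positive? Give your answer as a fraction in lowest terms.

1/4

ABO cross AB × AO → offspring phenotypes: 1/2 A, 1/4 B, 1/4 AB.
Rh cross +/+ × +/- → 1 Rh+.
Independent loci: P(type B, Rh-positive) = 1/4 × 1 = 1/4.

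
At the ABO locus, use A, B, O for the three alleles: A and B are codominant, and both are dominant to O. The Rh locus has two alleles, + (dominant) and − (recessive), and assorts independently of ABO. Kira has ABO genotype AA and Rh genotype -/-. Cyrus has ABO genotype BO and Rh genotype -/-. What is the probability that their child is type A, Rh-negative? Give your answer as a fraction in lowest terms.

ABO cross AA × BO → offspring phenotypes: 1/2 A, 1/2 AB.
Rh cross -/- × -/- → 1 Rh-.
Independent loci: P(type A, Rh-negative) = 1/2 × 1 = 1/2.

1/2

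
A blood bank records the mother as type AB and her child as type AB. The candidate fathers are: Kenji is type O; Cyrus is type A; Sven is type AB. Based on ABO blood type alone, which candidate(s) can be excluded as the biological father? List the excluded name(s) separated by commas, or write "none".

Kenji

A candidate is excluded only if no genotype consistent with his phenotype could produce a type AB child with a type AB mother.
Kenji (type O): no genotype consistent with that phenotype can produce a type-AB child with a type-AB mother.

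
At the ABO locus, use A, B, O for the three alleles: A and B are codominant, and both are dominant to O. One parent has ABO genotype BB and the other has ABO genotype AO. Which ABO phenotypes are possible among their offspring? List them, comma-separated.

Gametes from BB × AO give offspring ABO genotypes AB, BO, i.e. phenotypes B, AB.

B, AB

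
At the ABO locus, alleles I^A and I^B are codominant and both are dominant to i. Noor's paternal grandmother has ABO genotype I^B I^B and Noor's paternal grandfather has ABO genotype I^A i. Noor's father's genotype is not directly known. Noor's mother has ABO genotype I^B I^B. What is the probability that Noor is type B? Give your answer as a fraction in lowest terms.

3/4

Noor's father's ABO genotype from I^B I^B × I^A i: 1/2 I^A I^B, 1/2 I^B i.
Crossing each possibility with the mother I^B I^B and summing P(type B): 1/2·1/2 + 1/2·1 = 3/4.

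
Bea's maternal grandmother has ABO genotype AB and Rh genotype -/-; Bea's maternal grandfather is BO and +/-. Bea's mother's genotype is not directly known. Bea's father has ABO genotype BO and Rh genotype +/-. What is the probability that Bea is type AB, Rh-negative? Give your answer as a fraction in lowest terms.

3/64

Bea's mother's ABO genotype from AB × BO: 1/4 AB, 1/4 AO, 1/4 BB, 1/4 BO.
Crossing each possibility with the father BO and summing P(type AB): 1/4·1/4 + 1/4·1/4 + 1/4·0 + 1/4·0 = 1/8.
Similarly for Rh via the mother's Rh distribution: P(Rh-) = 3/8.
Independent loci: 1/8 × 3/8 = 3/64.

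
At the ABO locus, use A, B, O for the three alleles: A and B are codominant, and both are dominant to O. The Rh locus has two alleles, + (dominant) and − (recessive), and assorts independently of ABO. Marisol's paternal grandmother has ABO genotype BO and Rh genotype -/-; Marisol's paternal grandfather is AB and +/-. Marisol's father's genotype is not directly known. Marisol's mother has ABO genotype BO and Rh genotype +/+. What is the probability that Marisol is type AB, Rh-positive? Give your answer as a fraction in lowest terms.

1/8

Marisol's father's ABO genotype from BO × AB: 1/4 AB, 1/4 AO, 1/4 BB, 1/4 BO.
Crossing each possibility with the mother BO and summing P(type AB): 1/4·1/4 + 1/4·1/4 + 1/4·0 + 1/4·0 = 1/8.
Similarly for Rh via the father's Rh distribution: P(Rh+) = 1.
Independent loci: 1/8 × 1 = 1/8.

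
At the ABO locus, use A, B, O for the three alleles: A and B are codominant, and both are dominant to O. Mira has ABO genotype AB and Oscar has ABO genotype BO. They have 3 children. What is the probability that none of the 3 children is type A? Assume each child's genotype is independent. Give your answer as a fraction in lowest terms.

ABO cross AB × BO → 1/4 A, 1/2 B, 1/4 AB.
So P(type A) = 1/4 per child.
P(not type A) = 3/4 for one child; (3/4)^3 = 27/64.

27/64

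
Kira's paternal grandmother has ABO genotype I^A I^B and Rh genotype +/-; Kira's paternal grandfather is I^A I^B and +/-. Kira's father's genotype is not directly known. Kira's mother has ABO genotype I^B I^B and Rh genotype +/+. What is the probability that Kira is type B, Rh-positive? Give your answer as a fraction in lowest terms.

1/2

Kira's father's ABO genotype from I^A I^B × I^A I^B: 1/4 I^A I^A, 1/2 I^A I^B, 1/4 I^B I^B.
Crossing each possibility with the mother I^B I^B and summing P(type B): 1/4·0 + 1/2·1/2 + 1/4·1 = 1/2.
Similarly for Rh via the father's Rh distribution: P(Rh+) = 1.
Independent loci: 1/2 × 1 = 1/2.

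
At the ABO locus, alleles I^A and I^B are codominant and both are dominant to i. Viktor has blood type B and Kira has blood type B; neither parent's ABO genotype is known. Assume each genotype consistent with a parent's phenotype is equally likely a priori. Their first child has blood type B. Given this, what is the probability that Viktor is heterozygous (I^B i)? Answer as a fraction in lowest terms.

Possible genotypes: Viktor ∈ {I^B I^B, I^B i}; Kira ∈ {I^B I^B, I^B i}.
Weight each parental genotype pair by prior × P(type-B child):
  I^B I^B × I^B I^B: posterior weight 4/15.
  I^B I^B × I^B i: posterior weight 4/15.
  I^B i × I^B I^B: posterior weight 4/15.
  I^B i × I^B i: posterior weight 1/5.
Sum the posterior weight over pairs where Viktor is I^B i: 7/15.

7/15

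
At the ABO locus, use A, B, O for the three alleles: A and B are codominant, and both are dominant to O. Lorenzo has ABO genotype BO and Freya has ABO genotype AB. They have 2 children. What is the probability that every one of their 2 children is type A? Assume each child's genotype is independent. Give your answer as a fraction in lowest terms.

1/16

ABO cross BO × AB → 1/4 A, 1/2 B, 1/4 AB.
So P(type A) = 1/4 per child.
All 2 independent: (1/4)^2 = 1/16.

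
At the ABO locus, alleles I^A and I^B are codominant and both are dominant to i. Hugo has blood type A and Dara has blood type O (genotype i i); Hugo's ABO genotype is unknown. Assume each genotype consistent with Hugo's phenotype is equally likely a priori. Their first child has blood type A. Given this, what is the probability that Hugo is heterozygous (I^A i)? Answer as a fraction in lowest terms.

Possible genotypes: Hugo ∈ {I^A I^A, I^A i}; Dara ∈ {i i}.
Weight each parental genotype pair by prior × P(type-A child):
  I^A I^A × i i: posterior weight 2/3.
  I^A i × i i: posterior weight 1/3.
Sum the posterior weight over pairs where Hugo is I^A i: 1/3.

1/3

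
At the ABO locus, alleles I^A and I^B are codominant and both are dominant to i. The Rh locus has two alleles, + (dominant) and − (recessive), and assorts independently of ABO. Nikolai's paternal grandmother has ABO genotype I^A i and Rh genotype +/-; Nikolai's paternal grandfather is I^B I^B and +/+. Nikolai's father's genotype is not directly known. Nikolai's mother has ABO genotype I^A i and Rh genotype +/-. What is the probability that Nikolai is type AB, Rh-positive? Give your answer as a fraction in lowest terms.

7/32

Nikolai's father's ABO genotype from I^A i × I^B I^B: 1/2 I^A I^B, 1/2 I^B i.
Crossing each possibility with the mother I^A i and summing P(type AB): 1/2·1/4 + 1/2·1/4 = 1/4.
Similarly for Rh via the father's Rh distribution: P(Rh+) = 7/8.
Independent loci: 1/4 × 7/8 = 7/32.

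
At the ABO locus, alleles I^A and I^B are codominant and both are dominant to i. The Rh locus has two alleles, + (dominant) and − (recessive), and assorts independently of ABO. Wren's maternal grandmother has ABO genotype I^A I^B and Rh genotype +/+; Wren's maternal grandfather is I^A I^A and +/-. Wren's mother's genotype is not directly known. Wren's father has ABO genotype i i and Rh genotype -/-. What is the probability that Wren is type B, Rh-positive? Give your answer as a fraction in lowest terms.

3/16

Wren's mother's ABO genotype from I^A I^B × I^A I^A: 1/2 I^A I^A, 1/2 I^A I^B.
Crossing each possibility with the father i i and summing P(type B): 1/2·0 + 1/2·1/2 = 1/4.
Similarly for Rh via the mother's Rh distribution: P(Rh+) = 3/4.
Independent loci: 1/4 × 3/4 = 3/16.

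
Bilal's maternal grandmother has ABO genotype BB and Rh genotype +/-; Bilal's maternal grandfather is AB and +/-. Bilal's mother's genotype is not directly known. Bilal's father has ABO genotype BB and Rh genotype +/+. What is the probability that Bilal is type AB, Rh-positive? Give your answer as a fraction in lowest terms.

1/4

Bilal's mother's ABO genotype from BB × AB: 1/2 AB, 1/2 BB.
Crossing each possibility with the father BB and summing P(type AB): 1/2·1/2 + 1/2·0 = 1/4.
Similarly for Rh via the mother's Rh distribution: P(Rh+) = 1.
Independent loci: 1/4 × 1 = 1/4.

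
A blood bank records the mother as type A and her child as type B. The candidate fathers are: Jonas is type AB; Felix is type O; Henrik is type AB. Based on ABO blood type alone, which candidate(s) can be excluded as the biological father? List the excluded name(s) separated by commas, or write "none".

A candidate is excluded only if no genotype consistent with his phenotype could produce a type B child with a type A mother.
Felix (type O): no genotype consistent with that phenotype can produce a type-B child with a type-A mother.

Felix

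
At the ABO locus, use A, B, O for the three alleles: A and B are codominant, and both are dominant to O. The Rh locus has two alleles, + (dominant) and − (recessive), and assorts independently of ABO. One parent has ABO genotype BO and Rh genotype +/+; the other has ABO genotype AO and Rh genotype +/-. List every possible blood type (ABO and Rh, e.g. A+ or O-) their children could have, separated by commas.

Gametes from BO × AO give offspring ABO genotypes AB, AO, BO, OO, i.e. phenotypes O, A, B, AB.
Rh cross +/+ × +/- → phenotypes Rh+.
Combining independently: O+, A+, B+, AB+.

O+, A+, B+, AB+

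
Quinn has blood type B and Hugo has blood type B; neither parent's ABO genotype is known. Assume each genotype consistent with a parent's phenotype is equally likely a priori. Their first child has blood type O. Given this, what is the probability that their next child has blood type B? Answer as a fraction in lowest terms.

3/4

Possible genotypes: Quinn ∈ {I^B I^B, I^B i}; Hugo ∈ {I^B I^B, I^B i}.
Weight each parental genotype pair by prior × P(type-O child):
  I^B i × I^B i: posterior weight 1; P(next child type B) = 3/4.
Weighted sum = 3/4.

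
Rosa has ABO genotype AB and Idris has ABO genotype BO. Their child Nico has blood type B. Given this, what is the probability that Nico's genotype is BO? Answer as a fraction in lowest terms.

Cross AB × BO → 1/4 AB, 1/4 AO, 1/4 BB, 1/4 BO.
Type-B genotypes among offspring: BB (1/4), BO (1/4); total 1/2.
P(BO | type B) = (1/4) / (1/2) = 1/2.

1/2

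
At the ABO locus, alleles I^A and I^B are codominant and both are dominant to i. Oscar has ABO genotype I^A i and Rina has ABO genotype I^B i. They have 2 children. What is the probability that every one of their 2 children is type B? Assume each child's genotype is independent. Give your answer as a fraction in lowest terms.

ABO cross I^A i × I^B i → 1/4 O, 1/4 A, 1/4 B, 1/4 AB.
So P(type B) = 1/4 per child.
All 2 independent: (1/4)^2 = 1/16.

1/16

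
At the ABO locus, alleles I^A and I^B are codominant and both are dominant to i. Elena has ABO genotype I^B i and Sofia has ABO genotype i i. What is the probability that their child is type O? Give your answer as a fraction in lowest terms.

ABO cross I^B i × i i → offspring phenotypes: 1/2 O, 1/2 B.
So P(type O) = 1/2.

1/2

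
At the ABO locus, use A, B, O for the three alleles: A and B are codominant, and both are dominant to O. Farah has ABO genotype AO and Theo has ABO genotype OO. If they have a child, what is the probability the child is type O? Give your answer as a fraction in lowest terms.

ABO cross AO × OO → offspring phenotypes: 1/2 O, 1/2 A.
So P(type O) = 1/2.

1/2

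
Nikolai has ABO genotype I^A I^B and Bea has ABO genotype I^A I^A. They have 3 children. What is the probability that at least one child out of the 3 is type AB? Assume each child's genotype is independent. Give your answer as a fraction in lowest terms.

7/8

ABO cross I^A I^B × I^A I^A → 1/2 A, 1/2 AB.
So P(type AB) = 1/2 per child.
P(none) = (1/2)^3 = 1/8; P(at least one) = 1 − 1/8 = 7/8.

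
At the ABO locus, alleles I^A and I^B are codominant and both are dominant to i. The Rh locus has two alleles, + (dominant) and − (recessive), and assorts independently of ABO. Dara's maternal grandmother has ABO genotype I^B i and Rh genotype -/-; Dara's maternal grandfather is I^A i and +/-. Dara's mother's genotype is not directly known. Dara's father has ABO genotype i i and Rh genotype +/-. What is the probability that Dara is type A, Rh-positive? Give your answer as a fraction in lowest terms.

5/32

Dara's mother's ABO genotype from I^B i × I^A i: 1/4 I^A I^B, 1/4 I^A i, 1/4 I^B i, 1/4 i i.
Crossing each possibility with the father i i and summing P(type A): 1/4·1/2 + 1/4·1/2 + 1/4·0 + 1/4·0 = 1/4.
Similarly for Rh via the mother's Rh distribution: P(Rh+) = 5/8.
Independent loci: 1/4 × 5/8 = 5/32.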